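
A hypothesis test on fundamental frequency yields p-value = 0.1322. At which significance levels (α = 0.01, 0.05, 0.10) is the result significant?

p = 0.1322. Not significant at any of the given levels.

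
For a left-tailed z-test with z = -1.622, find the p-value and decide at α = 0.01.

p = P(Z < -1.622) = Φ(-1.622) ≈ 0.0524. Since p ≥ 0.01, fail to reject H₀ (not significant) at α = 0.01.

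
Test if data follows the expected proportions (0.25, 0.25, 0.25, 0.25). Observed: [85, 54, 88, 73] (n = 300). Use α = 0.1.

Expected: [75.0, 75.0, 75.0, 75.0]. χ² = 9.52. df = 3, critical = 6.251. Reject H₀.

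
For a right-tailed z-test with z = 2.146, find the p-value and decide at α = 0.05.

p = P(Z > 2.146) = 1 - Φ(2.146) ≈ 0.0159. Since p < 0.05, reject H₀ (significant) at α = 0.05.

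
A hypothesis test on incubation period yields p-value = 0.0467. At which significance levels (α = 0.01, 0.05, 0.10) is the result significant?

p = 0.0467. Significant at: α = 0.05, 0.1.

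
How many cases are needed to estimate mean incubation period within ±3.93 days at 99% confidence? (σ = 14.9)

n = (z*σ/E)² = (2.576×14.9/3.93)² = 95.4 → n = 96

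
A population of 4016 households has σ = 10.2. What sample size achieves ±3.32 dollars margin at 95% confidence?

Without FPC: n₀ = (1.96×10.2/3.32)² = 36.261. With FPC: n = n₀N/(n₀+N-1) = 35.9 → n = 36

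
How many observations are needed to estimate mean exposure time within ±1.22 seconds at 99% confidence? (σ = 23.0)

n = (z*σ/E)² = (2.576×23.0/1.22)² = 2358.5 → n = 2359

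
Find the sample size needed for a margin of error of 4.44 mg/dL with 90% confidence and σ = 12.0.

n = (z*σ/E)² = (1.645×12.0/4.44)² = 19.8 → n = 20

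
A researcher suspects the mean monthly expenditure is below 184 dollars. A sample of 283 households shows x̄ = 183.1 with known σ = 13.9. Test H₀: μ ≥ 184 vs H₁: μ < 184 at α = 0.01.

z = -1.089. Critical value: -2.33. Fail to reject H₀.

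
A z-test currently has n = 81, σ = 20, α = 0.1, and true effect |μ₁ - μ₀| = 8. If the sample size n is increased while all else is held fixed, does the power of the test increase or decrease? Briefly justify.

Power increases: a larger n shrinks the standard error σ/√n, moving the sampling distribution under H₁ further from the critical value.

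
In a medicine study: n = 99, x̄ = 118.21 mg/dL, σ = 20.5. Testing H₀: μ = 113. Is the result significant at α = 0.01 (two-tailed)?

z = (118.21 - 113)/(20.5/√99) = 2.529. Since |z| ≤ 2.576, not significant at α = 0.01.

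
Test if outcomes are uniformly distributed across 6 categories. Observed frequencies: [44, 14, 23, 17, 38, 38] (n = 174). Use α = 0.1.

Expected = 29 each. χ² = Σ(O-E)²/E = 27.31. df = 5, critical value = 9.236. Reject H₀.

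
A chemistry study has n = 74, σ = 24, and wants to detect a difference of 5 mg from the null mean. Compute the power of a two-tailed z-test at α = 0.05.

SE = σ/√n = 24/√74 = 2.79. Non-centrality λ = d/SE = 5/2.79 = 1.792. Power ≈ Φ(λ - z_{α/2}) = Φ(1.792 - 1.96) = Φ(-0.168) = 0.433.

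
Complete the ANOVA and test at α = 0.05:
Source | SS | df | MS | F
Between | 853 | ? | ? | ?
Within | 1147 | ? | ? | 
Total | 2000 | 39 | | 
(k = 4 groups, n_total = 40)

df_between = 3, df_within = 36. MS_between = 284.33, MS_within = 31.86. F = 8.924, F_crit ≈ 2.866. Reject H₀.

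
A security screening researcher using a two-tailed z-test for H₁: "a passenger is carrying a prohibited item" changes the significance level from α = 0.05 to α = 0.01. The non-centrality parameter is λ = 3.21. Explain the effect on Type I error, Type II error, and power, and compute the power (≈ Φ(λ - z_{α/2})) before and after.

Decreasing α from 0.05 to 0.01:
• Type I error rate decreases (α is the Type I rate by definition).
• Critical value moves from z_{α/2} = 1.96 to 2.576, so power = Φ(λ - z_{α/2}) goes from Φ(3.21 - 1.96) = 0.894 to Φ(3.21 - 2.576) = 0.737.
• Type II error rate β = 1 - power therefore increases (0.106 → 0.263).
Appropriate when false positives are costly — here, detaining an innocent passenger — delay and inconvenience.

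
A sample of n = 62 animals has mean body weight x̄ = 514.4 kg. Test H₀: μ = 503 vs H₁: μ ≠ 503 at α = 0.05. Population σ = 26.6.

z = (x̄ - μ₀)/(σ/√n) = (514.4 - 503)/(26.6/√62) = 3.375. Critical value: ±1.96. Since |3.375| > 1.96, Reject H₀.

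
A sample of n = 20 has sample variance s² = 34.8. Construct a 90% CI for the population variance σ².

df = 19. χ²_{0.05} = 30.144, χ²_{0.95} = 10.117. CI for σ² = ((n-1)s²/χ²_{α/2}, (n-1)s²/χ²_{1-α/2}) = (19·34.8/30.144, 19·34.8/10.117) = (21.93, 65.36)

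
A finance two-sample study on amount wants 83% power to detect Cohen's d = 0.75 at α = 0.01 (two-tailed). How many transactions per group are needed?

z_{α/2} = 2.576, z_β = Φ⁻¹(0.83) = 0.954. For medium effect (d = 0.75): n per group = 2(z_{α/2} + z_β)²/d² = 2(2.576 + 0.954)²/0.75² = 44.3 → 45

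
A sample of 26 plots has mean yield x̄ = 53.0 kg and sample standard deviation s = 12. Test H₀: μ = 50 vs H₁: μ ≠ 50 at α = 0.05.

t = (x̄ - μ₀)/(s/√n) = (53.0 - 50)/(12/√26) = 1.275. df = 25, critical t = ±2.06. Fail to reject H₀.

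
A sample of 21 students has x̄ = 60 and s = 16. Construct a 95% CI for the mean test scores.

CI = x̄ ± t*(s/√n) = 60 ± 2.086(16/√21) = (52.72, 67.28)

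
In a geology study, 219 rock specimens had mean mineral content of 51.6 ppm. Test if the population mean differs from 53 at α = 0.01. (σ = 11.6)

z = (x̄ - μ₀)/(σ/√n) = (51.6 - 53)/(11.6/√219) = -1.786. Critical value: ±2.576. Since |-1.786| ≤ 2.576, Fail to reject H₀.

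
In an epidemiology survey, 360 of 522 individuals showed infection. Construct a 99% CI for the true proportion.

p̂ = 0.69. CI = p̂ ± z*√(p̂(1-p̂)/n) = (0.637, 0.742)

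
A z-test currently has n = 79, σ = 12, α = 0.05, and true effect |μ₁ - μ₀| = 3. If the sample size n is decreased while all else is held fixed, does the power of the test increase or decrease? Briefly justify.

Power decreases: a smaller n inflates the standard error σ/√n, pulling the sampling distribution under H₁ back toward the critical value.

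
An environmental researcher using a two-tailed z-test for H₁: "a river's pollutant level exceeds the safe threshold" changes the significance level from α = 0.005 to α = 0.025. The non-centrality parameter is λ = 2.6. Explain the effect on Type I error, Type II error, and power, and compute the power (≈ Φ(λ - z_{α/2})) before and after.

Increasing α from 0.005 to 0.025:
• Type I error rate increases (α is the Type I rate by definition).
• Critical value moves from z_{α/2} = 2.807 to 2.241, so power = Φ(λ - z_{α/2}) goes from Φ(2.6 - 2.807) = 0.418 to Φ(2.6 - 2.241) = 0.64.
• Type II error rate β = 1 - power therefore decreases (0.582 → 0.36).
Appropriate when false negatives are costly — here, allowing unsafe pollution to continue.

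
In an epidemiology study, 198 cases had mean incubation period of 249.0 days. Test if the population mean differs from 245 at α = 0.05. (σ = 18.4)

z = (x̄ - μ₀)/(σ/√n) = (249.0 - 245)/(18.4/√198) = 3.059. Critical value: ±1.96. Since |3.059| > 1.96, Reject H₀.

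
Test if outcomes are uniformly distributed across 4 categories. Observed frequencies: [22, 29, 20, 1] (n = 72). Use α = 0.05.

Expected = 18 each. χ² = Σ(O-E)²/E = 23.889. df = 3, critical value = 7.815. Reject H₀.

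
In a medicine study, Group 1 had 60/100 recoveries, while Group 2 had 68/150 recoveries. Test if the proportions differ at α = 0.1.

p̂₁ = 0.6, p̂₂ = 0.453, pooled p̂ = 0.512. z = 2.273. Critical: ±1.645. Reject H₀.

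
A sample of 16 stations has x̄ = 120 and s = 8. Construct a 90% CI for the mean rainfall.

CI = x̄ ± t*(s/√n) = 120 ± 1.753(8/√16) = (116.49, 123.51)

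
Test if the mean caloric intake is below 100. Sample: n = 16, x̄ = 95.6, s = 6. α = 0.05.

t = (95.6 - 100)/(6/√16) = -2.933, df = 15. Critical t = -1.753. Reject H₀.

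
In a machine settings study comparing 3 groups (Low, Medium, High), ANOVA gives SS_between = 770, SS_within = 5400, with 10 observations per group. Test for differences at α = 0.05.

df_between = 2, df_within = 27. F = MS_between/MS_within = 385.0/200.0 = 1.925. F_crit ≈ 3.354. Fail to reject H₀.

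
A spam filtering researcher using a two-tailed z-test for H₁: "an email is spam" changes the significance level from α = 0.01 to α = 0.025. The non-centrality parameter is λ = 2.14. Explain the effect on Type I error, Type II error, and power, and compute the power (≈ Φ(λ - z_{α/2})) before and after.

Increasing α from 0.01 to 0.025:
• Type I error rate increases (α is the Type I rate by definition).
• Critical value moves from z_{α/2} = 2.576 to 2.241, so power = Φ(λ - z_{α/2}) goes from Φ(2.14 - 2.576) = 0.331 to Φ(2.14 - 2.241) = 0.46.
• Type II error rate β = 1 - power therefore decreases (0.669 → 0.54).
Appropriate when false negatives are costly — here, a spam email lands in the inbox.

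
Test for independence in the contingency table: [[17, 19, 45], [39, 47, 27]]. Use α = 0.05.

χ² = 20.295. df = 2, critical = 5.991. Reject H₀. Variables are dependent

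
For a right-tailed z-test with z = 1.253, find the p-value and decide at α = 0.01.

p = P(Z > 1.253) = 1 - Φ(1.253) ≈ 0.1051. Since p ≥ 0.01, fail to reject H₀ (not significant) at α = 0.01.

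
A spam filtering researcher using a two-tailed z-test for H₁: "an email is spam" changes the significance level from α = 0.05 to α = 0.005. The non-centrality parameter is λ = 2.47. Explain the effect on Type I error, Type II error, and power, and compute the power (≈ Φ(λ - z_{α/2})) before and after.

Decreasing α from 0.05 to 0.005:
• Type I error rate decreases (α is the Type I rate by definition).
• Critical value moves from z_{α/2} = 1.96 to 2.807, so power = Φ(λ - z_{α/2}) goes from Φ(2.47 - 1.96) = 0.695 to Φ(2.47 - 2.807) = 0.368.
• Type II error rate β = 1 - power therefore increases (0.305 → 0.632).
Appropriate when false positives are costly — here, a legitimate email is sent to the spam folder and the user misses it.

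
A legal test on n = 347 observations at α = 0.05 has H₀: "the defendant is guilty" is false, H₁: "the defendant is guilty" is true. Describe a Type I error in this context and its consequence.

Type I error: rejecting H₀ when it is true — concluding that the defendant is guilty when in fact it is not. Consequence: convicting an innocent person.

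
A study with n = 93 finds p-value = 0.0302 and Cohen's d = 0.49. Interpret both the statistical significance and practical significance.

Statistically significant (p = 0.0302 < 0.05). Cohen's d = 0.49 indicates a small effect size. Both statistical and practical significance should be considered.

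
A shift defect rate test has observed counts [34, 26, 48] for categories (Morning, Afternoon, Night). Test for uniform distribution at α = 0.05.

Expected = 36 each. χ² = Σ(O-E)²/E = 6.889. df = 2, critical value = 5.991. Reject H₀.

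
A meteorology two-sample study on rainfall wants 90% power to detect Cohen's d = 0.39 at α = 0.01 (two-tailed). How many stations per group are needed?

z_{α/2} = 2.576, z_β = Φ⁻¹(0.9) = 1.282. For small effect (d = 0.39): n per group = 2(z_{α/2} + z_β)²/d² = 2(2.576 + 1.282)²/0.39² = 195.7 → 196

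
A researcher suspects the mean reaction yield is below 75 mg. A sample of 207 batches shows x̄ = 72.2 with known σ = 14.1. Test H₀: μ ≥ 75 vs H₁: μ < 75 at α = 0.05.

z = -2.857. Critical value: -1.645. Reject H₀.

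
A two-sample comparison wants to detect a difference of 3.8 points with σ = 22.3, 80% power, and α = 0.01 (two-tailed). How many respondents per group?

n per group = 2(z_α/2 + z_β)²σ²/d² = 2×(2.576 + 0.84)²×22.3²/3.8² = 803.7 → n = 804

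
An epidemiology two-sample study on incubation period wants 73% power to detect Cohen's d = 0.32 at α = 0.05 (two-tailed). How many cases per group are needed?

z_{α/2} = 1.96, z_β = Φ⁻¹(0.73) = 0.613. For small effect (d = 0.32): n per group = 2(z_{α/2} + z_β)²/d² = 2(1.96 + 0.613)²/0.32² = 129.3 → 130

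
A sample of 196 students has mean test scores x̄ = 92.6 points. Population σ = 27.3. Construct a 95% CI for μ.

CI = x̄ ± z*(σ/√n) = 92.6 ± 1.96(27.3/√196) = 92.6 ± 3.82 = (88.78, 96.42)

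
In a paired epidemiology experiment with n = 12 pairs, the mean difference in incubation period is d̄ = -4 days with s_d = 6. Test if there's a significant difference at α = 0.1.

t = d̄/(s_d/√n) = -4/(6/√12) = -2.309. df = 11, critical t = ±1.796. Reject H₀.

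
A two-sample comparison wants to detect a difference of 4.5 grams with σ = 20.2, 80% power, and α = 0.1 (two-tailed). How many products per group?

n per group = 2(z_α/2 + z_β)²σ²/d² = 2×(1.645 + 0.84)²×20.2²/4.5² = 248.9 → n = 249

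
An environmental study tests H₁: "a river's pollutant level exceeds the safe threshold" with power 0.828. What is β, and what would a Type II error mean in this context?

β = 1 - power = 1 - 0.828 = 0.172. A Type II error is failing to reject H₀ when H₀ is false (false negative) — here, failing to conclude that a river's pollutant level exceeds the safe threshold when in fact it is true. Consequence: allowing unsafe pollution to continue.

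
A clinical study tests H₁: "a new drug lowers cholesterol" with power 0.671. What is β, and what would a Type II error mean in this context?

β = 1 - power = 1 - 0.671 = 0.329. A Type II error is failing to reject H₀ when H₀ is false (false negative) — here, failing to conclude that a new drug lowers cholesterol when in fact it is true. Consequence: shelving an effective drug — patients miss out on a treatment that would have helped.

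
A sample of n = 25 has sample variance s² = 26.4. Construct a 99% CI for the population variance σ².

df = 24. χ²_{0.005} = 45.559, χ²_{0.995} = 9.886. CI for σ² = ((n-1)s²/χ²_{α/2}, (n-1)s²/χ²_{1-α/2}) = (24·26.4/45.559, 24·26.4/9.886) = (13.91, 64.09)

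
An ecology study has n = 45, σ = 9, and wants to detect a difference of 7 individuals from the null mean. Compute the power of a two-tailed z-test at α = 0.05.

SE = σ/√n = 9/√45 = 1.342. Non-centrality λ = d/SE = 7/1.342 = 5.217. Power ≈ Φ(λ - z_{α/2}) = Φ(5.217 - 1.96) = Φ(3.257) = 0.999.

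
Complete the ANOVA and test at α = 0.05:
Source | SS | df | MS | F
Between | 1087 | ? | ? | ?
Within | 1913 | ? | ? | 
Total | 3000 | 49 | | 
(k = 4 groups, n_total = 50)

df_between = 3, df_within = 46. MS_between = 362.33, MS_within = 41.59. F = 8.713, F_crit ≈ 2.807. Reject H₀.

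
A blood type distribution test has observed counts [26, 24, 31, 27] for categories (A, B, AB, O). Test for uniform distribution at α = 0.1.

Expected = 27 each. χ² = Σ(O-E)²/E = 0.963. df = 3, critical value = 6.251. Fail to reject H₀.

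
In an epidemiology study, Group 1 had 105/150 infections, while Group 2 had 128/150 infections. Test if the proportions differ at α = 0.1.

p̂₁ = 0.7, p̂₂ = 0.853, pooled p̂ = 0.777. z = -3.188. Critical: ±1.645. Reject H₀.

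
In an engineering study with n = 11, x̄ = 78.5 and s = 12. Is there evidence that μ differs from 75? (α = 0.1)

t = (x̄ - μ₀)/(s/√n) = (78.5 - 75)/(12/√11) = 0.967. df = 10, critical t = ±1.812. Fail to reject H₀.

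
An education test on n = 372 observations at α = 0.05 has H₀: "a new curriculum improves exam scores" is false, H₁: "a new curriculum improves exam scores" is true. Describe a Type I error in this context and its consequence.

Type I error: rejecting H₀ when it is true — concluding that a new curriculum improves exam scores when in fact it is not. Consequence: adopting a curriculum that gives no real benefit — disruption for nothing.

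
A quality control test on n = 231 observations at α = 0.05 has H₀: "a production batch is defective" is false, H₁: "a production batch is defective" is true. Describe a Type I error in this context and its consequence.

Type I error: rejecting H₀ when it is true — concluding that a production batch is defective when in fact it is not. Consequence: scrapping a good batch — wasted material and cost for no reason.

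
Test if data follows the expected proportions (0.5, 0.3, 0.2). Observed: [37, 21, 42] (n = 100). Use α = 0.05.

Expected: [50.0, 30.0, 20.0]. χ² = 30.28. df = 2, critical = 5.991. Reject H₀.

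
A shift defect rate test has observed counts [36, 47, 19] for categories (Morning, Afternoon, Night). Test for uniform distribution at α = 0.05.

Expected = 34 each. χ² = Σ(O-E)²/E = 11.706. df = 2, critical value = 5.991. Reject H₀.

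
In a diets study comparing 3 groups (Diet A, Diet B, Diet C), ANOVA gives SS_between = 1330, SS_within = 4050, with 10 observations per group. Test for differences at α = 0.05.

df_between = 2, df_within = 27. F = MS_between/MS_within = 665.0/150.0 = 4.433. F_crit ≈ 3.354. Reject H₀. At least one mean differs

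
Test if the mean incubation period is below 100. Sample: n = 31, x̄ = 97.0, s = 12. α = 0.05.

t = (97.0 - 100)/(12/√31) = -1.392, df = 30. Critical t = -1.697. Fail to reject H₀.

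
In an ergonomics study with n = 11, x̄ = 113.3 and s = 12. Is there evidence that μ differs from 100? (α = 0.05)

t = (x̄ - μ₀)/(s/√n) = (113.3 - 100)/(12/√11) = 3.676. df = 10, critical t = ±2.228. Reject H₀.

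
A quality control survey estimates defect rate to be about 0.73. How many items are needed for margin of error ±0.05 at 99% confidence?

n = z²p(1-p)/E² = 2.576²×0.73×0.27/0.05² = 523.2 → n = 524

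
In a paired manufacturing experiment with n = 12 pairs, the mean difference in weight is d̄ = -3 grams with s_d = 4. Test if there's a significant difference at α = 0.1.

t = d̄/(s_d/√n) = -3/(4/√12) = -2.598. df = 11, critical t = ±1.796. Reject H₀.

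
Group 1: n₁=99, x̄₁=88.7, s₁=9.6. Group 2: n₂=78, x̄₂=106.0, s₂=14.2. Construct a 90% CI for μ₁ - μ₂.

Difference = -17.3. SE = √(9.6²/99 + 14.2²/78) = 1.875. CI = (-20.38, -14.22)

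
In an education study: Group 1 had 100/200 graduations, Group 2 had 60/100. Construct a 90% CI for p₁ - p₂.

p̂₁ = 0.5, p̂₂ = 0.6. Difference = -0.1. CI = (-0.199, -0.001)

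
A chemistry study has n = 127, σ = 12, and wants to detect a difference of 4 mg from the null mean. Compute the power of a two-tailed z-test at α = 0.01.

SE = σ/√n = 12/√127 = 1.065. Non-centrality λ = d/SE = 4/1.065 = 3.756. Power ≈ Φ(λ - z_{α/2}) = Φ(3.756 - 2.576) = Φ(1.18) = 0.881.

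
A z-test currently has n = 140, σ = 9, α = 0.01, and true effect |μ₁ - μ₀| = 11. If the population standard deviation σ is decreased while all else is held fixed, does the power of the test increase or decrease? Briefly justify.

Power increases: a smaller σ shrinks the standard error σ/√n, moving the sampling distribution under H₁ further from the critical value.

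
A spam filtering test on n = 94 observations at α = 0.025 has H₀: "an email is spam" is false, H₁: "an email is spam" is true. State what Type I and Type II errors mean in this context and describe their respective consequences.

Type I (false positive): concluding that an email is spam when it is not — a legitimate email is sent to the spam folder and the user misses it. Type II (false negative): failing to conclude that an email is spam when it is — a spam email lands in the inbox. Which is costlier depends on domain priorities and is a judgement call rather than a statistical fact.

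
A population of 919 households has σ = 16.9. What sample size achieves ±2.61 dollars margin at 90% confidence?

Without FPC: n₀ = (1.645×16.9/2.61)² = 113.455. With FPC: n = n₀N/(n₀+N-1) = 101.1 → n = 102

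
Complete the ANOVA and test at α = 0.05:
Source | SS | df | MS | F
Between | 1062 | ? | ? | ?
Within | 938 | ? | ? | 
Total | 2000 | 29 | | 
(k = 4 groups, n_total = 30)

df_between = 3, df_within = 26. MS_between = 354.0, MS_within = 36.08. F = 9.812, F_crit ≈ 2.975. Reject H₀.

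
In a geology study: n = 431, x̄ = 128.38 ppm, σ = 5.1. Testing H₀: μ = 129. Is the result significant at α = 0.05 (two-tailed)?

z = (128.38 - 129)/(5.1/√431) = -2.524. Since |z| > 1.96, significant at α = 0.05.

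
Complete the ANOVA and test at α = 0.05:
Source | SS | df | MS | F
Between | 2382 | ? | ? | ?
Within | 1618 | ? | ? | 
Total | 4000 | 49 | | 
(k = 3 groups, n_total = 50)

df_between = 2, df_within = 47. MS_between = 1191.0, MS_within = 34.43. F = 34.596, F_crit ≈ 3.195. Reject H₀.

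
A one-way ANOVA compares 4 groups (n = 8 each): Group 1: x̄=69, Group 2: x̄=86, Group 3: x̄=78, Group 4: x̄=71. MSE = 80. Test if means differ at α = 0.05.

Grand mean = 76.0. SS_between = 1424.0, MS_between = 474.67. F = 5.933, F_crit ≈ 2.947. Reject H₀.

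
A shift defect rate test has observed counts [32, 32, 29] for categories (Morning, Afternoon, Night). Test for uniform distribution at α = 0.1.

Expected = 31 each. χ² = Σ(O-E)²/E = 0.194. df = 2, critical value = 4.605. Fail to reject H₀.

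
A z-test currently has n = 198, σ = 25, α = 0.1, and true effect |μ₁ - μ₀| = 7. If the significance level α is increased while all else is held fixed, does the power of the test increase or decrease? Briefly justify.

Power increases: a larger α lowers the critical value, so more of the H₁ sampling distribution falls in the rejection region.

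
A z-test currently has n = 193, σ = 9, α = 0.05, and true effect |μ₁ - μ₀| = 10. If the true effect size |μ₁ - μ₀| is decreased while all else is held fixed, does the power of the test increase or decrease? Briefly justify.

Power decreases: a smaller true effect decreases the non-centrality λ = |μ₁ - μ₀|/(σ/√n).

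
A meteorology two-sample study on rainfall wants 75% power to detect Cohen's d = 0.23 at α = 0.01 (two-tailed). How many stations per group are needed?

z_{α/2} = 2.576, z_β = Φ⁻¹(0.75) = 0.674. For small effect (d = 0.23): n per group = 2(z_{α/2} + z_β)²/d² = 2(2.576 + 0.674)²/0.23² = 399.3 → 400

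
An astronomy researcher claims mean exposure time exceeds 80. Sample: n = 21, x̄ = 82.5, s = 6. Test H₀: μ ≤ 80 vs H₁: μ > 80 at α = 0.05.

t = (82.5 - 80)/(6/√21) = 1.909, df = 20. Critical t = 1.725. Reject H₀.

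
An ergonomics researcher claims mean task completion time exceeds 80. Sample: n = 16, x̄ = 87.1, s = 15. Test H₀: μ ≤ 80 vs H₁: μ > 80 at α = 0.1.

t = (87.1 - 80)/(15/√16) = 1.893, df = 15. Critical t = 1.341. Reject H₀.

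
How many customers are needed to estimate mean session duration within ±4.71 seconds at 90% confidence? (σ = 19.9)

n = (z*σ/E)² = (1.645×19.9/4.71)² = 48.3 → n = 49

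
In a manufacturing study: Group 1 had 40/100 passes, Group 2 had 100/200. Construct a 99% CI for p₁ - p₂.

p̂₁ = 0.4, p̂₂ = 0.5. Difference = -0.1. CI = (-0.256, 0.056)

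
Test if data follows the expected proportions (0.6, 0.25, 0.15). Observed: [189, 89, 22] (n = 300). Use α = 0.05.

Expected: [180.0, 75.0, 45.0]. χ² = 14.819. df = 2, critical = 5.991. Reject H₀.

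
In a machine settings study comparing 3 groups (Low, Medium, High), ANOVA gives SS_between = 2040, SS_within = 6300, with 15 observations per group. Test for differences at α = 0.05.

df_between = 2, df_within = 42. F = MS_between/MS_within = 1020.0/150.0 = 6.8. F_crit ≈ 3.22. Reject H₀. At least one mean differs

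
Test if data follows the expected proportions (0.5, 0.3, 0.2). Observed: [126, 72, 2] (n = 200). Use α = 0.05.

Expected: [100.0, 60.0, 40.0]. χ² = 45.26. df = 2, critical = 5.991. Reject H₀.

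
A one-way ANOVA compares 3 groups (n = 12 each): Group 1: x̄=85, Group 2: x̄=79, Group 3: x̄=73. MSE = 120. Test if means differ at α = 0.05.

Grand mean = 79.0. SS_between = 864.0, MS_between = 432.0. F = 3.6, F_crit ≈ 3.285. Reject H₀.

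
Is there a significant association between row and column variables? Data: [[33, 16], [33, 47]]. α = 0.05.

χ² = 8.283. df = 1, critical = 3.841. Reject H₀. Variables are dependent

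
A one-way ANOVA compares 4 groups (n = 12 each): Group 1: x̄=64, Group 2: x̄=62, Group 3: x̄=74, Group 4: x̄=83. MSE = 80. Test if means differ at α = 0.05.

Grand mean = 70.75. SS_between = 3393.0, MS_between = 1131.0. F = 14.137, F_crit ≈ 2.816. Reject H₀.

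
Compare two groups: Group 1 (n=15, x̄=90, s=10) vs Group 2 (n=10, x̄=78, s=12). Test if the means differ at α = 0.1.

Pooled sp = 10.83. t = 2.715, df = 23. Critical t = ±1.714. Reject H₀.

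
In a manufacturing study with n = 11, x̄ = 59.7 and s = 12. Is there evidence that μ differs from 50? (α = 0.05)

t = (x̄ - μ₀)/(s/√n) = (59.7 - 50)/(12/√11) = 2.681. df = 10, critical t = ±2.228. Reject H₀.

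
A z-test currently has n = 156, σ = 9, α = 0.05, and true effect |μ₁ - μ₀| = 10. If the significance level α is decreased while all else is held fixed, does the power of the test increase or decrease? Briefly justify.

Power decreases: a smaller α raises the critical value, so less of the H₁ sampling distribution falls in the rejection region.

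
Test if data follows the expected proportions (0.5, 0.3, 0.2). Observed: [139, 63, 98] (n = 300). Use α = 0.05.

Expected: [150.0, 90.0, 60.0]. χ² = 32.973. df = 2, critical = 5.991. Reject H₀.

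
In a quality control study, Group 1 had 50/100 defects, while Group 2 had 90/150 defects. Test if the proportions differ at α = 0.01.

p̂₁ = 0.5, p̂₂ = 0.6, pooled p̂ = 0.56. z = -1.56. Critical: ±2.576. Fail to reject H₀.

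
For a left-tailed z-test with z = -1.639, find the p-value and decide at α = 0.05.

p = P(Z < -1.639) = Φ(-1.639) ≈ 0.0506. Since p ≥ 0.05, fail to reject H₀ (not significant) at α = 0.05.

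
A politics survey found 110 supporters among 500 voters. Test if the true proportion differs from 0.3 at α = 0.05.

p̂ = 0.22, p₀ = 0.3. z = (p̂ - p₀)/√(p₀(1-p₀)/n) = -3.904. Critical: ±1.96. Reject H₀.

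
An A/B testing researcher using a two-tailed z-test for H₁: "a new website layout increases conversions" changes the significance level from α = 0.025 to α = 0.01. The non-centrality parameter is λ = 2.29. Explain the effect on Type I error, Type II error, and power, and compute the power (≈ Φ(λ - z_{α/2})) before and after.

Decreasing α from 0.025 to 0.01:
• Type I error rate decreases (α is the Type I rate by definition).
• Critical value moves from z_{α/2} = 2.241 to 2.576, so power = Φ(λ - z_{α/2}) goes from Φ(2.29 - 2.241) = 0.52 to Φ(2.29 - 2.576) = 0.387.
• Type II error rate β = 1 - power therefore increases (0.48 → 0.613).
Appropriate when false positives are costly — here, rolling out a layout that doesn't actually help — wasted engineering effort.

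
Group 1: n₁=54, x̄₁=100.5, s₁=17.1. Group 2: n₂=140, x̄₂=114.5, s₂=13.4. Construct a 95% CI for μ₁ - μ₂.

Difference = -14.0. SE = √(17.1²/54 + 13.4²/140) = 2.588. CI = (-19.07, -8.93)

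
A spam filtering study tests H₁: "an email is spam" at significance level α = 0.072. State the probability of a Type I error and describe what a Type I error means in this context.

P(Type I error) = α = 0.072. A Type I error is rejecting H₀ when H₀ is actually true (false positive) — here, concluding that an email is spam when in fact this is not the case. Consequence: a legitimate email is sent to the spam folder and the user misses it.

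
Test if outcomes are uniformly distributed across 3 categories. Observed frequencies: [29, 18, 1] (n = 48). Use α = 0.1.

Expected = 16 each. χ² = Σ(O-E)²/E = 24.875. df = 2, critical value = 4.605. Reject H₀.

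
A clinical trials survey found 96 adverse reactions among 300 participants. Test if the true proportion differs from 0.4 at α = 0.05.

p̂ = 0.32, p₀ = 0.4. z = (p̂ - p₀)/√(p₀(1-p₀)/n) = -2.828. Critical: ±1.96. Reject H₀.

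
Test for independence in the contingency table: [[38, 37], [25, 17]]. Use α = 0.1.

χ² = 0.85. df = 1, critical = 2.706. Fail to reject H₀. No evidence of dependence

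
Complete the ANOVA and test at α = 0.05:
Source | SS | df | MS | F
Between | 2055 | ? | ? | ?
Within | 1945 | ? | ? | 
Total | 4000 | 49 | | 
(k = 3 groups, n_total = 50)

df_between = 2, df_within = 47. MS_between = 1027.5, MS_within = 41.38. F = 24.829, F_crit ≈ 3.195. Reject H₀.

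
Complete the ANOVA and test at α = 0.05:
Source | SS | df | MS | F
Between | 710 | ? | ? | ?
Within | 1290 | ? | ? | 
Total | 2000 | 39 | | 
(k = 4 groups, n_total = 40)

df_between = 3, df_within = 36. MS_between = 236.67, MS_within = 35.83. F = 6.605, F_crit ≈ 2.866. Reject H₀.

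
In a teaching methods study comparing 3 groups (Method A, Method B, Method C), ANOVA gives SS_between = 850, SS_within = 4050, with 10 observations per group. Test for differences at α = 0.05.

df_between = 2, df_within = 27. F = MS_between/MS_within = 425.0/150.0 = 2.833. F_crit ≈ 3.354. Fail to reject H₀.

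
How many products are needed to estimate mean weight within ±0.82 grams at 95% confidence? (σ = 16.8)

n = (z*σ/E)² = (1.96×16.8/0.82)² = 1612.5 → n = 1613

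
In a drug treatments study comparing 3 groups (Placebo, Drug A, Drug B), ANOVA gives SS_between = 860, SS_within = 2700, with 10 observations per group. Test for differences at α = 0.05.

df_between = 2, df_within = 27. F = MS_between/MS_within = 430.0/100.0 = 4.3. F_crit ≈ 3.354. Reject H₀. At least one mean differs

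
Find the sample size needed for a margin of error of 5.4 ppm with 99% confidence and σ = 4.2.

n = (z*σ/E)² = (2.576×4.2/5.4)² = 4.01 → n = 5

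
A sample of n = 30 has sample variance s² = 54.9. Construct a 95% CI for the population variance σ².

df = 29. χ²_{0.025} = 45.722, χ²_{0.975} = 16.047. CI for σ² = ((n-1)s²/χ²_{α/2}, (n-1)s²/χ²_{1-α/2}) = (29·54.9/45.722, 29·54.9/16.047) = (34.82, 99.21)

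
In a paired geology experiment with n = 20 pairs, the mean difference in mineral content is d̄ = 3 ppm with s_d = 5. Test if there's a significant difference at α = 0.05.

t = d̄/(s_d/√n) = 3/(5/√20) = 2.683. df = 19, critical t = ±2.093. Reject H₀.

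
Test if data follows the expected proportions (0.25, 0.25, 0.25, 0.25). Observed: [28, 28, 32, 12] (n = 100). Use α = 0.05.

Expected: [25.0, 25.0, 25.0, 25.0]. χ² = 9.44. df = 3, critical = 7.815. Reject H₀.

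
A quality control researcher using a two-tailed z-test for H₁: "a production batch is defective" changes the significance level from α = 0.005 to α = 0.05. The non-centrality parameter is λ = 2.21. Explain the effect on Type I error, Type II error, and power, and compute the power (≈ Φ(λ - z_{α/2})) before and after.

Increasing α from 0.005 to 0.05:
• Type I error rate increases (α is the Type I rate by definition).
• Critical value moves from z_{α/2} = 2.807 to 1.96, so power = Φ(λ - z_{α/2}) goes from Φ(2.21 - 2.807) = 0.275 to Φ(2.21 - 1.96) = 0.599.
• Type II error rate β = 1 - power therefore decreases (0.725 → 0.401).
Appropriate when false negatives are costly — here, shipping a defective batch — faulty products reach customers.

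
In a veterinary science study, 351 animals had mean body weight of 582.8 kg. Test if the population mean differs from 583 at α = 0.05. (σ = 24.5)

z = (x̄ - μ₀)/(σ/√n) = (582.8 - 583)/(24.5/√351) = -0.153. Critical value: ±1.96. Since |-0.153| ≤ 1.96, Fail to reject H₀.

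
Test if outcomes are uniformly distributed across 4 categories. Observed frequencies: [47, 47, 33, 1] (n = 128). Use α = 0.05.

Expected = 32 each. χ² = Σ(O-E)²/E = 44.125. df = 3, critical value = 7.815. Reject H₀.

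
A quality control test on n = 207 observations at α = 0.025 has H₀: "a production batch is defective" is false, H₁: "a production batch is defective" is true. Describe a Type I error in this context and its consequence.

Type I error: rejecting H₀ when it is true — concluding that a production batch is defective when in fact it is not. Consequence: scrapping a good batch — wasted material and cost for no reason.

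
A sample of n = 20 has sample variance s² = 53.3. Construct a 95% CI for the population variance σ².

df = 19. χ²_{0.025} = 32.852, χ²_{0.975} = 8.907. CI for σ² = ((n-1)s²/χ²_{α/2}, (n-1)s²/χ²_{1-α/2}) = (19·53.3/32.852, 19·53.3/8.907) = (30.83, 113.7)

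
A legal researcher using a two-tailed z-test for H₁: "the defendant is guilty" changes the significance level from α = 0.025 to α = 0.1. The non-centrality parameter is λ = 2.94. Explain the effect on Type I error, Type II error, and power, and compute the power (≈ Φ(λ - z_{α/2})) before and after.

Increasing α from 0.025 to 0.1:
• Type I error rate increases (α is the Type I rate by definition).
• Critical value moves from z_{α/2} = 2.241 to 1.645, so power = Φ(λ - z_{α/2}) goes from Φ(2.94 - 2.241) = 0.758 to Φ(2.94 - 1.645) = 0.902.
• Type II error rate β = 1 - power therefore decreases (0.242 → 0.098).
Appropriate when false negatives are costly — here, acquitting a guilty person.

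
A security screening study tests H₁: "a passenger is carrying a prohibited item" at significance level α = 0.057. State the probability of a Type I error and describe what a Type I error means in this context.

P(Type I error) = α = 0.057. A Type I error is rejecting H₀ when H₀ is actually true (false positive) — here, concluding that a passenger is carrying a prohibited item when in fact this is not the case. Consequence: detaining an innocent passenger — delay and inconvenience.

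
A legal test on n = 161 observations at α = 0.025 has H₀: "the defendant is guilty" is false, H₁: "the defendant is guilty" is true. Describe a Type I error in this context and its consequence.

Type I error: rejecting H₀ when it is true — concluding that the defendant is guilty when in fact it is not. Consequence: convicting an innocent person.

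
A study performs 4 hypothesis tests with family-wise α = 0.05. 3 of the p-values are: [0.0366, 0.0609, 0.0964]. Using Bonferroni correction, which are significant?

Bonferroni α = 0.05/4 = 0.0125. None of the given p-values are significant.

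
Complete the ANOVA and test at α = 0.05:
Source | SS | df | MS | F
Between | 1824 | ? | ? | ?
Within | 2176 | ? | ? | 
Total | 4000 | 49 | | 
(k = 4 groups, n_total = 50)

df_between = 3, df_within = 46. MS_between = 608.0, MS_within = 47.3. F = 12.853, F_crit ≈ 2.807. Reject H₀.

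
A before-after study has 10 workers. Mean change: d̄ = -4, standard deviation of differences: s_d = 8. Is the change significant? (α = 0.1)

t = d̄/(s_d/√n) = -4/(8/√10) = -1.581. df = 9, critical t = ±1.833. Fail to reject H₀.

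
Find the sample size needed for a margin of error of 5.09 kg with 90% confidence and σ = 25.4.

n = (z*σ/E)² = (1.645×25.4/5.09)² = 67.4 → n = 68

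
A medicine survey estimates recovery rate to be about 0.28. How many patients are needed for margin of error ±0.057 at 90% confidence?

n = z²p(1-p)/E² = 1.645²×0.28×0.72/0.057² = 167.9 → n = 168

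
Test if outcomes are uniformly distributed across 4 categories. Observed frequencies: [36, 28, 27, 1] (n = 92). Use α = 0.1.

Expected = 23 each. χ² = Σ(O-E)²/E = 30.174. df = 3, critical value = 6.251. Reject H₀.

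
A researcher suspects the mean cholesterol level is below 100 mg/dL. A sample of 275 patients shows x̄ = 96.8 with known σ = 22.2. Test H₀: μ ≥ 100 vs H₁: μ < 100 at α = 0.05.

z = -2.39. Critical value: -1.645. Reject H₀.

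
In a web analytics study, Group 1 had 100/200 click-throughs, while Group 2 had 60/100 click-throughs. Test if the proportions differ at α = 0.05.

p̂₁ = 0.5, p̂₂ = 0.6, pooled p̂ = 0.533. z = -1.637. Critical: ±1.96. Fail to reject H₀.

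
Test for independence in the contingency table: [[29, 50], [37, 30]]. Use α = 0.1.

χ² = 5.017. df = 1, critical = 2.706. Reject H₀. Variables are dependent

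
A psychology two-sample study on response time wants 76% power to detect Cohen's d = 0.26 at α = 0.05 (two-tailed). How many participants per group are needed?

z_{α/2} = 1.96, z_β = Φ⁻¹(0.76) = 0.706. For small effect (d = 0.26): n per group = 2(z_{α/2} + z_β)²/d² = 2(1.96 + 0.706)²/0.26² = 210.3 → 211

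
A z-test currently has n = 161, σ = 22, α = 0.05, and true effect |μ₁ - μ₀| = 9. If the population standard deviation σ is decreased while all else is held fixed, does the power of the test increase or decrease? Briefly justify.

Power increases: a smaller σ shrinks the standard error σ/√n, moving the sampling distribution under H₁ further from the critical value.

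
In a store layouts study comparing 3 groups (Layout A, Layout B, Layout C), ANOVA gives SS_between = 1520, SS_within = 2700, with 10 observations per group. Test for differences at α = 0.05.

df_between = 2, df_within = 27. F = MS_between/MS_within = 760.0/100.0 = 7.6. F_crit ≈ 3.354. Reject H₀. At least one mean differs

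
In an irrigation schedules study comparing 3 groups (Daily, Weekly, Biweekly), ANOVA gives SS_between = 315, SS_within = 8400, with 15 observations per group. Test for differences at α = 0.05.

df_between = 2, df_within = 42. F = MS_between/MS_within = 157.5/200.0 = 0.787. F_crit ≈ 3.22. Fail to reject H₀.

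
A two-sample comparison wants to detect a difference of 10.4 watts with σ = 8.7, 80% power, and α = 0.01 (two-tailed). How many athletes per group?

n per group = 2(z_α/2 + z_β)²σ²/d² = 2×(2.576 + 0.84)²×8.7²/10.4² = 16.3 → n = 17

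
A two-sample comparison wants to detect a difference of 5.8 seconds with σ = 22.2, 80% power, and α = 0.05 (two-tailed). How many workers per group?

n per group = 2(z_α/2 + z_β)²σ²/d² = 2×(1.96 + 0.84)²×22.2²/5.8² = 229.7 → n = 230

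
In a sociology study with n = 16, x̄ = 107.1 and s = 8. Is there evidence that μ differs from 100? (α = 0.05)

t = (x̄ - μ₀)/(s/√n) = (107.1 - 100)/(8/√16) = 3.55. df = 15, critical t = ±2.131. Reject H₀.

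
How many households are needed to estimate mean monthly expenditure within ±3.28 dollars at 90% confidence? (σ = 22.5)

n = (z*σ/E)² = (1.645×22.5/3.28)² = 127.3 → n = 128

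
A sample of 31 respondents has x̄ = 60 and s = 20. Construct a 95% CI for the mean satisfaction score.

CI = x̄ ± t*(s/√n) = 60 ± 2.042(20/√31) = (52.66, 67.34)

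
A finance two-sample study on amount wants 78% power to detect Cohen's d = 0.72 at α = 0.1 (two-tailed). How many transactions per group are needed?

z_{α/2} = 1.645, z_β = Φ⁻¹(0.78) = 0.772. For medium effect (d = 0.72): n per group = 2(z_{α/2} + z_β)²/d² = 2(1.645 + 0.772)²/0.72² = 22.5 → 23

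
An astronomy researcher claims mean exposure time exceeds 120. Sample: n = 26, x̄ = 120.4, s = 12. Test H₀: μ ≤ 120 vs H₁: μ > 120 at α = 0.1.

t = (120.4 - 120)/(12/√26) = 0.17, df = 25. Critical t = 1.316. Fail to reject H₀.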